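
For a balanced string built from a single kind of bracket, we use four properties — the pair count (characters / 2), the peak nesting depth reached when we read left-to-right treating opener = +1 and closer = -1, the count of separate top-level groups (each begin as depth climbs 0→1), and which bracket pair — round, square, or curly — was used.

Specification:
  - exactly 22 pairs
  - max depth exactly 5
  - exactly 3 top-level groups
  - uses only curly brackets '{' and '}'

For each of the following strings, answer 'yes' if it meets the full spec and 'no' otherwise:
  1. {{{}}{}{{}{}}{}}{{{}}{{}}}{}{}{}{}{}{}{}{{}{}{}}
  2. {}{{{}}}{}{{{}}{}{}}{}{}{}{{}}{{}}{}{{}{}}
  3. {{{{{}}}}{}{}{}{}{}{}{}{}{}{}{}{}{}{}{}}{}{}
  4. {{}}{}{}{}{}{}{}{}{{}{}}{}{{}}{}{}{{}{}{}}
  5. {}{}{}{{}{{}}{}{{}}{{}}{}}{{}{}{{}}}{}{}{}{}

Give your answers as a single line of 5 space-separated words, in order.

String 1 '{{{}}{}{{}{}}{}}{{{}}{{}}}{}{}{}{}{}{}{}{{}{}{}}': depth seq [1 2 3 2 1 2 1 2 3 2 3 2 1 2 1 0 1 2 3 2 1 2 3 2 1 0 1 0 1 0 1 0 1 0 1 0 1 0 1 0 1 2 1 2 1 2 1 0]
  -> pairs=24 depth=3 groups=10 -> no
String 2 '{}{{{}}}{}{{{}}{}{}}{}{}{}{{}}{{}}{}{{}{}}': depth seq [1 0 1 2 3 2 1 0 1 0 1 2 3 2 1 2 1 2 1 0 1 0 1 0 1 0 1 2 1 0 1 2 1 0 1 0 1 2 1 2 1 0]
  -> pairs=21 depth=3 groups=11 -> no
String 3 '{{{{{}}}}{}{}{}{}{}{}{}{}{}{}{}{}{}{}{}}{}{}': depth seq [1 2 3 4 5 4 3 2 1 2 1 2 1 2 1 2 1 2 1 2 1 2 1 2 1 2 1 2 1 2 1 2 1 2 1 2 1 2 1 0 1 0 1 0]
  -> pairs=22 depth=5 groups=3 -> yes
String 4 '{{}}{}{}{}{}{}{}{}{{}{}}{}{{}}{}{}{{}{}{}}': depth seq [1 2 1 0 1 0 1 0 1 0 1 0 1 0 1 0 1 0 1 2 1 2 1 0 1 0 1 2 1 0 1 0 1 0 1 2 1 2 1 2 1 0]
  -> pairs=21 depth=2 groups=14 -> no
String 5 '{}{}{}{{}{{}}{}{{}}{{}}{}}{{}{}{{}}}{}{}{}{}': depth seq [1 0 1 0 1 0 1 2 1 2 3 2 1 2 1 2 3 2 1 2 3 2 1 2 1 0 1 2 1 2 1 2 3 2 1 0 1 0 1 0 1 0 1 0]
  -> pairs=22 depth=3 groups=9 -> no

Answer: no no yes no no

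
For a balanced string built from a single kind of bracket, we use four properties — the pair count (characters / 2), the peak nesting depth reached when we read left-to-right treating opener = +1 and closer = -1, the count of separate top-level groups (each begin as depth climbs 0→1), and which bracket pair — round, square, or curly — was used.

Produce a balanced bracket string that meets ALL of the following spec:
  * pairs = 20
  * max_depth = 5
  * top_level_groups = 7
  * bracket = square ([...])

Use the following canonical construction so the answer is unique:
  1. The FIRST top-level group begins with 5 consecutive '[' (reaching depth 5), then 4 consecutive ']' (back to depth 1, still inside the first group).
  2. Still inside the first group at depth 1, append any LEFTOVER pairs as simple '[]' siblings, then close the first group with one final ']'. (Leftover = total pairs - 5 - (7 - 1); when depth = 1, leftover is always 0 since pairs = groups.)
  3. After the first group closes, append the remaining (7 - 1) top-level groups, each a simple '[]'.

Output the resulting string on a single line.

Spec: pairs=20 depth=5 groups=7
Leftover pairs = 20 - 5 - (7-1) = 9
First group: deep chain of depth 5 + 9 sibling pairs
Remaining 6 groups: simple '[]' each

Answer: [[[[[]]]][][][][][][][][][]][][][][][][]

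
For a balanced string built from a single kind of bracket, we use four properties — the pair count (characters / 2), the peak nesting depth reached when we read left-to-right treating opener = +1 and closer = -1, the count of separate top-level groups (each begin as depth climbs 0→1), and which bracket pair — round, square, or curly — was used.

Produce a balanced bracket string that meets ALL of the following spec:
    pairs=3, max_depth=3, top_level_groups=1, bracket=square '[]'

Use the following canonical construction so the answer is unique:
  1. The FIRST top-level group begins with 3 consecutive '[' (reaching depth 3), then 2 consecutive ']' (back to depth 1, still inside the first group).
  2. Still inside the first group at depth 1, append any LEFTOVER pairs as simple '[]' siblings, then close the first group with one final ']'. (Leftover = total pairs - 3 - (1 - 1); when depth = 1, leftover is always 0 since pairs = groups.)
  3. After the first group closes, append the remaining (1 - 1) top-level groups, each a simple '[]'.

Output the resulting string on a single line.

Answer: [[[]]]

Derivation:
Spec: pairs=3 depth=3 groups=1
Leftover pairs = 3 - 3 - (1-1) = 0
First group: deep chain of depth 3 + 0 sibling pairs
Remaining 0 groups: simple '[]' each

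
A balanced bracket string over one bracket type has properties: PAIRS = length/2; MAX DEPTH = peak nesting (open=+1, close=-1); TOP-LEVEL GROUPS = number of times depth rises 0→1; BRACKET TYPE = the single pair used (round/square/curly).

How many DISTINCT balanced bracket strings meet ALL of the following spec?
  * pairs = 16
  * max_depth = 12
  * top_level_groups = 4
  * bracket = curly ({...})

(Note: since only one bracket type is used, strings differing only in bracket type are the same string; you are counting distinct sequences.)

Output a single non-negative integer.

Spec: pairs=16 depth=12 groups=4
Count(depth <= 12) = 4345961
Count(depth <= 11) = 4345865
Count(depth == 12) = 4345961 - 4345865 = 96

Answer: 96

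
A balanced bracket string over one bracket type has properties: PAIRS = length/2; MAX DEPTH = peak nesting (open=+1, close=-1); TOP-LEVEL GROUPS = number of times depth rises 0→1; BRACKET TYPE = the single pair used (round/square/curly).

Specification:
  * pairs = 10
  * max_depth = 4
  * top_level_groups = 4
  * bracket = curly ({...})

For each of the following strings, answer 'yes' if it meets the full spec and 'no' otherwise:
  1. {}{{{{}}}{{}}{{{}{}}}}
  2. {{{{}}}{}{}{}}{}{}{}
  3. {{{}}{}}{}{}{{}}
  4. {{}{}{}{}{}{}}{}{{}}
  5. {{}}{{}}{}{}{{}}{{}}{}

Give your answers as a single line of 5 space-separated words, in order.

Answer: no yes no no no

Derivation:
String 1 '{}{{{{}}}{{}}{{{}{}}}}': depth seq [1 0 1 2 3 4 3 2 1 2 3 2 1 2 3 4 3 4 3 2 1 0]
  -> pairs=11 depth=4 groups=2 -> no
String 2 '{{{{}}}{}{}{}}{}{}{}': depth seq [1 2 3 4 3 2 1 2 1 2 1 2 1 0 1 0 1 0 1 0]
  -> pairs=10 depth=4 groups=4 -> yes
String 3 '{{{}}{}}{}{}{{}}': depth seq [1 2 3 2 1 2 1 0 1 0 1 0 1 2 1 0]
  -> pairs=8 depth=3 groups=4 -> no
String 4 '{{}{}{}{}{}{}}{}{{}}': depth seq [1 2 1 2 1 2 1 2 1 2 1 2 1 0 1 0 1 2 1 0]
  -> pairs=10 depth=2 groups=3 -> no
String 5 '{{}}{{}}{}{}{{}}{{}}{}': depth seq [1 2 1 0 1 2 1 0 1 0 1 0 1 2 1 0 1 2 1 0 1 0]
  -> pairs=11 depth=2 groups=7 -> no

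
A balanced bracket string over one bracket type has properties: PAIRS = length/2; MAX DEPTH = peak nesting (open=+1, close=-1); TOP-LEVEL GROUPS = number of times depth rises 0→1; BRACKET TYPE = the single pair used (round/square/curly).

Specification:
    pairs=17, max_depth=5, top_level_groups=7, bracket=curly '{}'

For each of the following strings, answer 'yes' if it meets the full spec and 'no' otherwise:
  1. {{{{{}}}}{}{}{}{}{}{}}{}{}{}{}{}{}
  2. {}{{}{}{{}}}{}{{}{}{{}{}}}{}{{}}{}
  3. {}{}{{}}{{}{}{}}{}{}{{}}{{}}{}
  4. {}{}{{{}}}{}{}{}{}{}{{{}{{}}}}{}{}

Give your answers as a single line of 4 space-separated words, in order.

String 1 '{{{{{}}}}{}{}{}{}{}{}}{}{}{}{}{}{}': depth seq [1 2 3 4 5 4 3 2 1 2 1 2 1 2 1 2 1 2 1 2 1 0 1 0 1 0 1 0 1 0 1 0 1 0]
  -> pairs=17 depth=5 groups=7 -> yes
String 2 '{}{{}{}{{}}}{}{{}{}{{}{}}}{}{{}}{}': depth seq [1 0 1 2 1 2 1 2 3 2 1 0 1 0 1 2 1 2 1 2 3 2 3 2 1 0 1 0 1 2 1 0 1 0]
  -> pairs=17 depth=3 groups=7 -> no
String 3 '{}{}{{}}{{}{}{}}{}{}{{}}{{}}{}': depth seq [1 0 1 0 1 2 1 0 1 2 1 2 1 2 1 0 1 0 1 0 1 2 1 0 1 2 1 0 1 0]
  -> pairs=15 depth=2 groups=9 -> no
String 4 '{}{}{{{}}}{}{}{}{}{}{{{}{{}}}}{}{}': depth seq [1 0 1 0 1 2 3 2 1 0 1 0 1 0 1 0 1 0 1 0 1 2 3 2 3 4 3 2 1 0 1 0 1 0]
  -> pairs=17 depth=4 groups=11 -> no

Answer: yes no no no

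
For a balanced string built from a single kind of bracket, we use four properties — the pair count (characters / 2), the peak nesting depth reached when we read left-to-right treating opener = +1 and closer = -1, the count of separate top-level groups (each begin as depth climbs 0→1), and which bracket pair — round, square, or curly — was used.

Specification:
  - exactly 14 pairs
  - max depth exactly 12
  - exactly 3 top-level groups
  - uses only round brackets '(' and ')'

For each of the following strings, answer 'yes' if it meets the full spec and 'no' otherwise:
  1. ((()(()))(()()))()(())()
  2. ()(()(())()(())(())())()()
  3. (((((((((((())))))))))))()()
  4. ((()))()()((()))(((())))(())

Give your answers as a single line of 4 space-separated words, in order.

Answer: no no yes no

Derivation:
String 1 '((()(()))(()()))()(())()': depth seq [1 2 3 2 3 4 3 2 1 2 3 2 3 2 1 0 1 0 1 2 1 0 1 0]
  -> pairs=12 depth=4 groups=4 -> no
String 2 '()(()(())()(())(())())()()': depth seq [1 0 1 2 1 2 3 2 1 2 1 2 3 2 1 2 3 2 1 2 1 0 1 0 1 0]
  -> pairs=13 depth=3 groups=4 -> no
String 3 '(((((((((((())))))))))))()()': depth seq [1 2 3 4 5 6 7 8 9 10 11 12 11 10 9 8 7 6 5 4 3 2 1 0 1 0 1 0]
  -> pairs=14 depth=12 groups=3 -> yes
String 4 '((()))()()((()))(((())))(())': depth seq [1 2 3 2 1 0 1 0 1 0 1 2 3 2 1 0 1 2 3 4 3 2 1 0 1 2 1 0]
  -> pairs=14 depth=4 groups=6 -> no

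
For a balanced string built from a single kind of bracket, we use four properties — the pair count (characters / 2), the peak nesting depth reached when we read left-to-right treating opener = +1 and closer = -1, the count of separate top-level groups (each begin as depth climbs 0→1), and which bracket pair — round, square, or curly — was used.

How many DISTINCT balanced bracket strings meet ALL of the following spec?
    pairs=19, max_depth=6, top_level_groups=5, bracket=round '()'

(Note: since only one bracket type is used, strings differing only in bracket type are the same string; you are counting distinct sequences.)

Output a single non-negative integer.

Answer: 28224900

Derivation:
Spec: pairs=19 depth=6 groups=5
Count(depth <= 6) = 100601980
Count(depth <= 5) = 72377080
Count(depth == 6) = 100601980 - 72377080 = 28224900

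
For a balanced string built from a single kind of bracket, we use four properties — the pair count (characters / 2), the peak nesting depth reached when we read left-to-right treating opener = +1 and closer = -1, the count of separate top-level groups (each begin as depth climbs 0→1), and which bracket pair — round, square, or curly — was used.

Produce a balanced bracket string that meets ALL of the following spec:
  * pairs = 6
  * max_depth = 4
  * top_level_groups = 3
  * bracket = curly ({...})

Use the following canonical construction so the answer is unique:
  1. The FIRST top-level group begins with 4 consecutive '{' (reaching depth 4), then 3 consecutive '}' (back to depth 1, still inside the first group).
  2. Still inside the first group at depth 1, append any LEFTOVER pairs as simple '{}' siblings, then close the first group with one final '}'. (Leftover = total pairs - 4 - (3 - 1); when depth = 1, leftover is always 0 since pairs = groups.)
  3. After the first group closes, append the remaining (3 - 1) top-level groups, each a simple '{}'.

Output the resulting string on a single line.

Answer: {{{{}}}}{}{}

Derivation:
Spec: pairs=6 depth=4 groups=3
Leftover pairs = 6 - 4 - (3-1) = 0
First group: deep chain of depth 4 + 0 sibling pairs
Remaining 2 groups: simple '{}' each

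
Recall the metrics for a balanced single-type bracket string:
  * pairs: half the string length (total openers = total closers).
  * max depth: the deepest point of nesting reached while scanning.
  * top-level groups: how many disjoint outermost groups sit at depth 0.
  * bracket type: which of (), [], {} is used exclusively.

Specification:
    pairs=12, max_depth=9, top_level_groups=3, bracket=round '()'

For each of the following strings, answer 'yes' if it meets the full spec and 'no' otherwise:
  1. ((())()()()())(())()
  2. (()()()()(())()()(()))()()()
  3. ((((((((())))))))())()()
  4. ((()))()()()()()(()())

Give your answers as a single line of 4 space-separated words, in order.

String 1 '((())()()()())(())()': depth seq [1 2 3 2 1 2 1 2 1 2 1 2 1 0 1 2 1 0 1 0]
  -> pairs=10 depth=3 groups=3 -> no
String 2 '(()()()()(())()()(()))()()()': depth seq [1 2 1 2 1 2 1 2 1 2 3 2 1 2 1 2 1 2 3 2 1 0 1 0 1 0 1 0]
  -> pairs=14 depth=3 groups=4 -> no
String 3 '((((((((())))))))())()()': depth seq [1 2 3 4 5 6 7 8 9 8 7 6 5 4 3 2 1 2 1 0 1 0 1 0]
  -> pairs=12 depth=9 groups=3 -> yes
String 4 '((()))()()()()()(()())': depth seq [1 2 3 2 1 0 1 0 1 0 1 0 1 0 1 0 1 2 1 2 1 0]
  -> pairs=11 depth=3 groups=7 -> no

Answer: no no yes no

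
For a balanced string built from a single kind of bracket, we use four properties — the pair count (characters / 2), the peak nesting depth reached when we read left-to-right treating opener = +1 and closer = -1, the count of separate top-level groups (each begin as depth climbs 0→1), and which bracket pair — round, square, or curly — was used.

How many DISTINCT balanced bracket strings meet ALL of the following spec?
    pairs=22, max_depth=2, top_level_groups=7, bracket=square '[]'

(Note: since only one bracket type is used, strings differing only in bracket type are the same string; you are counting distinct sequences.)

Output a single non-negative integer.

Spec: pairs=22 depth=2 groups=7
Count(depth <= 2) = 54264
Count(depth <= 1) = 0
Count(depth == 2) = 54264 - 0 = 54264

Answer: 54264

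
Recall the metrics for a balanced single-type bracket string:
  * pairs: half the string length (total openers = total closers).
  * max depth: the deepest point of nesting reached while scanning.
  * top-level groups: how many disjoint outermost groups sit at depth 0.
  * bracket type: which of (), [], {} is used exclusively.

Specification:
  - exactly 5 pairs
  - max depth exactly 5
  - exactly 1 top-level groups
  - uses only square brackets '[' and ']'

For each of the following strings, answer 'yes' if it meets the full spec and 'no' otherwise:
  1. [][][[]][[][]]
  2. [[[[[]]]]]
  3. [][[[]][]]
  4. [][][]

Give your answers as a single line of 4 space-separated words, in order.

Answer: no yes no no

Derivation:
String 1 '[][][[]][[][]]': depth seq [1 0 1 0 1 2 1 0 1 2 1 2 1 0]
  -> pairs=7 depth=2 groups=4 -> no
String 2 '[[[[[]]]]]': depth seq [1 2 3 4 5 4 3 2 1 0]
  -> pairs=5 depth=5 groups=1 -> yes
String 3 '[][[[]][]]': depth seq [1 0 1 2 3 2 1 2 1 0]
  -> pairs=5 depth=3 groups=2 -> no
String 4 '[][][]': depth seq [1 0 1 0 1 0]
  -> pairs=3 depth=1 groups=3 -> no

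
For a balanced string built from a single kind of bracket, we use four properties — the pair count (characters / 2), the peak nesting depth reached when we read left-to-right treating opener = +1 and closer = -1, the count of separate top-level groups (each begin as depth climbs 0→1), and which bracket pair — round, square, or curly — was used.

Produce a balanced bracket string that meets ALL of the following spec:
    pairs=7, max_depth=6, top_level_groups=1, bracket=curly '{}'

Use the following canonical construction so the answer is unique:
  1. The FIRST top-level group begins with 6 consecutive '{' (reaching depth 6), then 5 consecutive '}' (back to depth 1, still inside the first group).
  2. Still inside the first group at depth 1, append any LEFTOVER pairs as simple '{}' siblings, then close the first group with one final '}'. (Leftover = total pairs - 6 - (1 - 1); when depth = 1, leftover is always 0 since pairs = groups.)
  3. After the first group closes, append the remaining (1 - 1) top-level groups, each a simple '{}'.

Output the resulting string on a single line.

Answer: {{{{{{}}}}}{}}

Derivation:
Spec: pairs=7 depth=6 groups=1
Leftover pairs = 7 - 6 - (1-1) = 1
First group: deep chain of depth 6 + 1 sibling pairs
Remaining 0 groups: simple '{}' each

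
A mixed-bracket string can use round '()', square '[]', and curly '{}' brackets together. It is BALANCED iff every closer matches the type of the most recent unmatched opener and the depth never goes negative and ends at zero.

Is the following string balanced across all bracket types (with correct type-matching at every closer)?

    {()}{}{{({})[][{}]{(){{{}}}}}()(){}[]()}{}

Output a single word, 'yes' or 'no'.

Answer: yes

Derivation:
pos 0: push '{'; stack = {
pos 1: push '('; stack = {(
pos 2: ')' matches '('; pop; stack = {
pos 3: '}' matches '{'; pop; stack = (empty)
pos 4: push '{'; stack = {
pos 5: '}' matches '{'; pop; stack = (empty)
pos 6: push '{'; stack = {
pos 7: push '{'; stack = {{
pos 8: push '('; stack = {{(
pos 9: push '{'; stack = {{({
pos 10: '}' matches '{'; pop; stack = {{(
pos 11: ')' matches '('; pop; stack = {{
pos 12: push '['; stack = {{[
pos 13: ']' matches '['; pop; stack = {{
pos 14: push '['; stack = {{[
pos 15: push '{'; stack = {{[{
pos 16: '}' matches '{'; pop; stack = {{[
pos 17: ']' matches '['; pop; stack = {{
pos 18: push '{'; stack = {{{
pos 19: push '('; stack = {{{(
pos 20: ')' matches '('; pop; stack = {{{
pos 21: push '{'; stack = {{{{
pos 22: push '{'; stack = {{{{{
pos 23: push '{'; stack = {{{{{{
pos 24: '}' matches '{'; pop; stack = {{{{{
pos 25: '}' matches '{'; pop; stack = {{{{
pos 26: '}' matches '{'; pop; stack = {{{
pos 27: '}' matches '{'; pop; stack = {{
pos 28: '}' matches '{'; pop; stack = {
pos 29: push '('; stack = {(
pos 30: ')' matches '('; pop; stack = {
pos 31: push '('; stack = {(
pos 32: ')' matches '('; pop; stack = {
pos 33: push '{'; stack = {{
pos 34: '}' matches '{'; pop; stack = {
pos 35: push '['; stack = {[
pos 36: ']' matches '['; pop; stack = {
pos 37: push '('; stack = {(
pos 38: ')' matches '('; pop; stack = {
pos 39: '}' matches '{'; pop; stack = (empty)
pos 40: push '{'; stack = {
pos 41: '}' matches '{'; pop; stack = (empty)
end: stack empty → VALID
Verdict: properly nested → yes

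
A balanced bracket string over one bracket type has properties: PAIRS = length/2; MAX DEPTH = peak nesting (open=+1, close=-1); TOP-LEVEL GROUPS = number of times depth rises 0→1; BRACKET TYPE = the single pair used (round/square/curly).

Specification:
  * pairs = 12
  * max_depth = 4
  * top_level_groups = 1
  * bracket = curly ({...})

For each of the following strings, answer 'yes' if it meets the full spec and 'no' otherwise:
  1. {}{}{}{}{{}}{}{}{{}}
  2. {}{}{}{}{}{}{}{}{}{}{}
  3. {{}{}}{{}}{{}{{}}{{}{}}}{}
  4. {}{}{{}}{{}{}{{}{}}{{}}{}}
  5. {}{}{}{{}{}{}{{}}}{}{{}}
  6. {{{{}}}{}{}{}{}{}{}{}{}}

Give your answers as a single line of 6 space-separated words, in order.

Answer: no no no no no yes

Derivation:
String 1 '{}{}{}{}{{}}{}{}{{}}': depth seq [1 0 1 0 1 0 1 0 1 2 1 0 1 0 1 0 1 2 1 0]
  -> pairs=10 depth=2 groups=8 -> no
String 2 '{}{}{}{}{}{}{}{}{}{}{}': depth seq [1 0 1 0 1 0 1 0 1 0 1 0 1 0 1 0 1 0 1 0 1 0]
  -> pairs=11 depth=1 groups=11 -> no
String 3 '{{}{}}{{}}{{}{{}}{{}{}}}{}': depth seq [1 2 1 2 1 0 1 2 1 0 1 2 1 2 3 2 1 2 3 2 3 2 1 0 1 0]
  -> pairs=13 depth=3 groups=4 -> no
String 4 '{}{}{{}}{{}{}{{}{}}{{}}{}}': depth seq [1 0 1 0 1 2 1 0 1 2 1 2 1 2 3 2 3 2 1 2 3 2 1 2 1 0]
  -> pairs=13 depth=3 groups=4 -> no
String 5 '{}{}{}{{}{}{}{{}}}{}{{}}': depth seq [1 0 1 0 1 0 1 2 1 2 1 2 1 2 3 2 1 0 1 0 1 2 1 0]
  -> pairs=12 depth=3 groups=6 -> no
String 6 '{{{{}}}{}{}{}{}{}{}{}{}}': depth seq [1 2 3 4 3 2 1 2 1 2 1 2 1 2 1 2 1 2 1 2 1 2 1 0]
  -> pairs=12 depth=4 groups=1 -> yes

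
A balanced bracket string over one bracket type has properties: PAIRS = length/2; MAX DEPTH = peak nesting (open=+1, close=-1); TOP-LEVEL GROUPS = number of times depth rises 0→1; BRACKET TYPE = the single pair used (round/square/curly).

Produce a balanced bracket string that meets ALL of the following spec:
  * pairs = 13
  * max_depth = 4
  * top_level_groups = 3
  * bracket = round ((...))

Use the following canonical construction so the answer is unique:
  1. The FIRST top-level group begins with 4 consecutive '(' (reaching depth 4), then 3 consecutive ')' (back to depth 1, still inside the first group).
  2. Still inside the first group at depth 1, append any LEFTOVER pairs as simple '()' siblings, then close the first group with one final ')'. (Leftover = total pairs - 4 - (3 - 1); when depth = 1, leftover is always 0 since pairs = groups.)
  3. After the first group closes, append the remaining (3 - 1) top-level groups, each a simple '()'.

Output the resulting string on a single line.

Answer: (((()))()()()()()()())()()

Derivation:
Spec: pairs=13 depth=4 groups=3
Leftover pairs = 13 - 4 - (3-1) = 7
First group: deep chain of depth 4 + 7 sibling pairs
Remaining 2 groups: simple '()' each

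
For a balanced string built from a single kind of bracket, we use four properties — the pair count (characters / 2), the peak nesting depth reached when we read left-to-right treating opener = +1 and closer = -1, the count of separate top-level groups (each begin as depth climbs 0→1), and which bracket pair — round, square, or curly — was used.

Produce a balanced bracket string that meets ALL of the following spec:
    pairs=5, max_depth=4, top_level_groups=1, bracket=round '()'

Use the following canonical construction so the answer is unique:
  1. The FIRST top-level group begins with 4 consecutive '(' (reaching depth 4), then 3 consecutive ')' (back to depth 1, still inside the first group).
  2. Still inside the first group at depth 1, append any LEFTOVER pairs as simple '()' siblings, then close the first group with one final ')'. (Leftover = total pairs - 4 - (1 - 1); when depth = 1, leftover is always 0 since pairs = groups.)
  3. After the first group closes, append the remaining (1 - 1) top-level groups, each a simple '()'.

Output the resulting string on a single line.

Answer: (((()))())

Derivation:
Spec: pairs=5 depth=4 groups=1
Leftover pairs = 5 - 4 - (1-1) = 1
First group: deep chain of depth 4 + 1 sibling pairs
Remaining 0 groups: simple '()' each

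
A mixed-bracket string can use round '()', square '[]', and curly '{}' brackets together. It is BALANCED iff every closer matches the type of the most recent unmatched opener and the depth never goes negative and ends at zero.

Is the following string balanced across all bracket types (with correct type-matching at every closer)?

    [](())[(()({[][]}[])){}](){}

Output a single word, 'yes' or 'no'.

Answer: yes

Derivation:
pos 0: push '['; stack = [
pos 1: ']' matches '['; pop; stack = (empty)
pos 2: push '('; stack = (
pos 3: push '('; stack = ((
pos 4: ')' matches '('; pop; stack = (
pos 5: ')' matches '('; pop; stack = (empty)
pos 6: push '['; stack = [
pos 7: push '('; stack = [(
pos 8: push '('; stack = [((
pos 9: ')' matches '('; pop; stack = [(
pos 10: push '('; stack = [((
pos 11: push '{'; stack = [(({
pos 12: push '['; stack = [(({[
pos 13: ']' matches '['; pop; stack = [(({
pos 14: push '['; stack = [(({[
pos 15: ']' matches '['; pop; stack = [(({
pos 16: '}' matches '{'; pop; stack = [((
pos 17: push '['; stack = [(([
pos 18: ']' matches '['; pop; stack = [((
pos 19: ')' matches '('; pop; stack = [(
pos 20: ')' matches '('; pop; stack = [
pos 21: push '{'; stack = [{
pos 22: '}' matches '{'; pop; stack = [
pos 23: ']' matches '['; pop; stack = (empty)
pos 24: push '('; stack = (
pos 25: ')' matches '('; pop; stack = (empty)
pos 26: push '{'; stack = {
pos 27: '}' matches '{'; pop; stack = (empty)
end: stack empty → VALID
Verdict: properly nested → yes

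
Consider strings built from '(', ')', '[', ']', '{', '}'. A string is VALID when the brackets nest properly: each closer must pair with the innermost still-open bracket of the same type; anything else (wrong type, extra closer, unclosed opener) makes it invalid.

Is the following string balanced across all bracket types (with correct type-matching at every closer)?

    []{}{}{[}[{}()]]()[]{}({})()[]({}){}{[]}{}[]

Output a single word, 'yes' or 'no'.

Answer: no

Derivation:
pos 0: push '['; stack = [
pos 1: ']' matches '['; pop; stack = (empty)
pos 2: push '{'; stack = {
pos 3: '}' matches '{'; pop; stack = (empty)
pos 4: push '{'; stack = {
pos 5: '}' matches '{'; pop; stack = (empty)
pos 6: push '{'; stack = {
pos 7: push '['; stack = {[
pos 8: saw closer '}' but top of stack is '[' (expected ']') → INVALID
Verdict: type mismatch at position 8: '}' closes '[' → no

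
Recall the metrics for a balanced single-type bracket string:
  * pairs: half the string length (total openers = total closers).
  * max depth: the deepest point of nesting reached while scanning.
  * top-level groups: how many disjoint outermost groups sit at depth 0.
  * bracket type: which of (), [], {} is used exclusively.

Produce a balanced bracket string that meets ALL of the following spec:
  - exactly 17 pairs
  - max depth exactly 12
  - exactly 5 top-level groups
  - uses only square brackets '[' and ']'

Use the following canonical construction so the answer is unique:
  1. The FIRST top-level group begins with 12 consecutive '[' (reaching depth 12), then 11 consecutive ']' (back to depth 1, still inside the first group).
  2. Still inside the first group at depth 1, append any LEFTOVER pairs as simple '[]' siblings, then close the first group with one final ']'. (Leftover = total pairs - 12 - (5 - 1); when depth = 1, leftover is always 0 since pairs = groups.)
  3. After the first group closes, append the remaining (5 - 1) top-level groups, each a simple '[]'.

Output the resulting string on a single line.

Answer: [[[[[[[[[[[[]]]]]]]]]]][]][][][][]

Derivation:
Spec: pairs=17 depth=12 groups=5
Leftover pairs = 17 - 12 - (5-1) = 1
First group: deep chain of depth 12 + 1 sibling pairs
Remaining 4 groups: simple '[]' each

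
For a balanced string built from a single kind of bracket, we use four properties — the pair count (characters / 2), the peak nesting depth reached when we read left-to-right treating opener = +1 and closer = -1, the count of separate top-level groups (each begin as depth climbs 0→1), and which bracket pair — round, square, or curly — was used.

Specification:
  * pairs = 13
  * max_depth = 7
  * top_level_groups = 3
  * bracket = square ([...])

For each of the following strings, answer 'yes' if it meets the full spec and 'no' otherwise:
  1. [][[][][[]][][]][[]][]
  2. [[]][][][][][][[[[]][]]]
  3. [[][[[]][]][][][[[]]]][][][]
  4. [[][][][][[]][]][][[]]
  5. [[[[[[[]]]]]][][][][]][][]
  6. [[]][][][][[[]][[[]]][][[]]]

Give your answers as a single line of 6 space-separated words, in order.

Answer: no no no no yes no

Derivation:
String 1 '[][[][][[]][][]][[]][]': depth seq [1 0 1 2 1 2 1 2 3 2 1 2 1 2 1 0 1 2 1 0 1 0]
  -> pairs=11 depth=3 groups=4 -> no
String 2 '[[]][][][][][][[[[]][]]]': depth seq [1 2 1 0 1 0 1 0 1 0 1 0 1 0 1 2 3 4 3 2 3 2 1 0]
  -> pairs=12 depth=4 groups=7 -> no
String 3 '[[][[[]][]][][][[[]]]][][][]': depth seq [1 2 1 2 3 4 3 2 3 2 1 2 1 2 1 2 3 4 3 2 1 0 1 0 1 0 1 0]
  -> pairs=14 depth=4 groups=4 -> no
String 4 '[[][][][][[]][]][][[]]': depth seq [1 2 1 2 1 2 1 2 1 2 3 2 1 2 1 0 1 0 1 2 1 0]
  -> pairs=11 depth=3 groups=3 -> no
String 5 '[[[[[[[]]]]]][][][][]][][]': depth seq [1 2 3 4 5 6 7 6 5 4 3 2 1 2 1 2 1 2 1 2 1 0 1 0 1 0]
  -> pairs=13 depth=7 groups=3 -> yes
String 6 '[[]][][][][[[]][[[]]][][[]]]': depth seq [1 2 1 0 1 0 1 0 1 0 1 2 3 2 1 2 3 4 3 2 1 2 1 2 3 2 1 0]
  -> pairs=14 depth=4 groups=5 -> no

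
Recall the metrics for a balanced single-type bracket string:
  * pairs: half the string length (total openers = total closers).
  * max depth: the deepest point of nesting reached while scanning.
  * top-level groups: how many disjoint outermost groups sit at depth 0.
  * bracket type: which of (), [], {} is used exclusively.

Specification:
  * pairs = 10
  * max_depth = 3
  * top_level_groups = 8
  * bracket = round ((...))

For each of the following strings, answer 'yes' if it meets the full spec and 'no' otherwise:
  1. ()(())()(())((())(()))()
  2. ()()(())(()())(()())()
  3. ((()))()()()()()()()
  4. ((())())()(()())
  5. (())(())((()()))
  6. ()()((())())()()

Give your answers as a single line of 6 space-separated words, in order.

String 1 '()(())()(())((())(()))()': depth seq [1 0 1 2 1 0 1 0 1 2 1 0 1 2 3 2 1 2 3 2 1 0 1 0]
  -> pairs=12 depth=3 groups=6 -> no
String 2 '()()(())(()())(()())()': depth seq [1 0 1 0 1 2 1 0 1 2 1 2 1 0 1 2 1 2 1 0 1 0]
  -> pairs=11 depth=2 groups=6 -> no
String 3 '((()))()()()()()()()': depth seq [1 2 3 2 1 0 1 0 1 0 1 0 1 0 1 0 1 0 1 0]
  -> pairs=10 depth=3 groups=8 -> yes
String 4 '((())())()(()())': depth seq [1 2 3 2 1 2 1 0 1 0 1 2 1 2 1 0]
  -> pairs=8 depth=3 groups=3 -> no
String 5 '(())(())((()()))': depth seq [1 2 1 0 1 2 1 0 1 2 3 2 3 2 1 0]
  -> pairs=8 depth=3 groups=3 -> no
String 6 '()()((())())()()': depth seq [1 0 1 0 1 2 3 2 1 2 1 0 1 0 1 0]
  -> pairs=8 depth=3 groups=5 -> no

Answer: no no yes no no no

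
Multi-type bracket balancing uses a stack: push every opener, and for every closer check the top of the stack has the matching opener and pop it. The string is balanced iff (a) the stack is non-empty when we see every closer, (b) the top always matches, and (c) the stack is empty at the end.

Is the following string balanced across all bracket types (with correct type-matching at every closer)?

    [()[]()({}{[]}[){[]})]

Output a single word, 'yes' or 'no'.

Answer: no

Derivation:
pos 0: push '['; stack = [
pos 1: push '('; stack = [(
pos 2: ')' matches '('; pop; stack = [
pos 3: push '['; stack = [[
pos 4: ']' matches '['; pop; stack = [
pos 5: push '('; stack = [(
pos 6: ')' matches '('; pop; stack = [
pos 7: push '('; stack = [(
pos 8: push '{'; stack = [({
pos 9: '}' matches '{'; pop; stack = [(
pos 10: push '{'; stack = [({
pos 11: push '['; stack = [({[
pos 12: ']' matches '['; pop; stack = [({
pos 13: '}' matches '{'; pop; stack = [(
pos 14: push '['; stack = [([
pos 15: saw closer ')' but top of stack is '[' (expected ']') → INVALID
Verdict: type mismatch at position 15: ')' closes '[' → no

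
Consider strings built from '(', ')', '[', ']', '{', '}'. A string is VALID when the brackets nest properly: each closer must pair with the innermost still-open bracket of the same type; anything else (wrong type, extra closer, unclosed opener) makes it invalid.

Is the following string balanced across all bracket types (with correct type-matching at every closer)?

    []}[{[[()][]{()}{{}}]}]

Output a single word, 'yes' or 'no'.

Answer: no

Derivation:
pos 0: push '['; stack = [
pos 1: ']' matches '['; pop; stack = (empty)
pos 2: saw closer '}' but stack is empty → INVALID
Verdict: unmatched closer '}' at position 2 → no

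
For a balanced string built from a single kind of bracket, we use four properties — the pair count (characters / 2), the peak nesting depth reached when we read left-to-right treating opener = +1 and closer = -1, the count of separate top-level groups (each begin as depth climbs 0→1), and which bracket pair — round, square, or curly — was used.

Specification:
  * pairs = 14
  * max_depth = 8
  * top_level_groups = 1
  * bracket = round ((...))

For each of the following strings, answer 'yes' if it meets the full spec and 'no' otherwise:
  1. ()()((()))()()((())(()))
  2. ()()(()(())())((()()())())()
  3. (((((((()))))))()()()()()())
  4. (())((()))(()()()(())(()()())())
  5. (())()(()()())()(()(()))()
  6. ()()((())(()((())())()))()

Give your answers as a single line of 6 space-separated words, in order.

Answer: no no yes no no no

Derivation:
String 1 '()()((()))()()((())(()))': depth seq [1 0 1 0 1 2 3 2 1 0 1 0 1 0 1 2 3 2 1 2 3 2 1 0]
  -> pairs=12 depth=3 groups=6 -> no
String 2 '()()(()(())())((()()())())()': depth seq [1 0 1 0 1 2 1 2 3 2 1 2 1 0 1 2 3 2 3 2 3 2 1 2 1 0 1 0]
  -> pairs=14 depth=3 groups=5 -> no
String 3 '(((((((()))))))()()()()()())': depth seq [1 2 3 4 5 6 7 8 7 6 5 4 3 2 1 2 1 2 1 2 1 2 1 2 1 2 1 0]
  -> pairs=14 depth=8 groups=1 -> yes
String 4 '(())((()))(()()()(())(()()())())': depth seq [1 2 1 0 1 2 3 2 1 0 1 2 1 2 1 2 1 2 3 2 1 2 3 2 3 2 3 2 1 2 1 0]
  -> pairs=16 depth=3 groups=3 -> no
String 5 '(())()(()()())()(()(()))()': depth seq [1 2 1 0 1 0 1 2 1 2 1 2 1 0 1 0 1 2 1 2 3 2 1 0 1 0]
  -> pairs=13 depth=3 groups=6 -> no
String 6 '()()((())(()((())())()))()': depth seq [1 0 1 0 1 2 3 2 1 2 3 2 3 4 5 4 3 4 3 2 3 2 1 0 1 0]
  -> pairs=13 depth=5 groups=4 -> no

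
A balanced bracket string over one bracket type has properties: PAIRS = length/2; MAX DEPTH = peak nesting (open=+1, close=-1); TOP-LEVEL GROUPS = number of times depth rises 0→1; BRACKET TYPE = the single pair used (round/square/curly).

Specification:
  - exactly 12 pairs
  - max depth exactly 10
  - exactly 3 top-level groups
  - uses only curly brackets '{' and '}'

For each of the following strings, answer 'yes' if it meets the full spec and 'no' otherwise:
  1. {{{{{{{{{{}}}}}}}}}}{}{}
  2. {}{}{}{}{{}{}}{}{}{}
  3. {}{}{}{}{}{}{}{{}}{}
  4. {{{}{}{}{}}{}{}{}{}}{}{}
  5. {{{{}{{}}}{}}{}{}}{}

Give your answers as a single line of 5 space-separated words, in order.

String 1 '{{{{{{{{{{}}}}}}}}}}{}{}': depth seq [1 2 3 4 5 6 7 8 9 10 9 8 7 6 5 4 3 2 1 0 1 0 1 0]
  -> pairs=12 depth=10 groups=3 -> yes
String 2 '{}{}{}{}{{}{}}{}{}{}': depth seq [1 0 1 0 1 0 1 0 1 2 1 2 1 0 1 0 1 0 1 0]
  -> pairs=10 depth=2 groups=8 -> no
String 3 '{}{}{}{}{}{}{}{{}}{}': depth seq [1 0 1 0 1 0 1 0 1 0 1 0 1 0 1 2 1 0 1 0]
  -> pairs=10 depth=2 groups=9 -> no
String 4 '{{{}{}{}{}}{}{}{}{}}{}{}': depth seq [1 2 3 2 3 2 3 2 3 2 1 2 1 2 1 2 1 2 1 0 1 0 1 0]
  -> pairs=12 depth=3 groups=3 -> no
String 5 '{{{{}{{}}}{}}{}{}}{}': depth seq [1 2 3 4 3 4 5 4 3 2 3 2 1 2 1 2 1 0 1 0]
  -> pairs=10 depth=5 groups=2 -> no

Answer: yes no no no no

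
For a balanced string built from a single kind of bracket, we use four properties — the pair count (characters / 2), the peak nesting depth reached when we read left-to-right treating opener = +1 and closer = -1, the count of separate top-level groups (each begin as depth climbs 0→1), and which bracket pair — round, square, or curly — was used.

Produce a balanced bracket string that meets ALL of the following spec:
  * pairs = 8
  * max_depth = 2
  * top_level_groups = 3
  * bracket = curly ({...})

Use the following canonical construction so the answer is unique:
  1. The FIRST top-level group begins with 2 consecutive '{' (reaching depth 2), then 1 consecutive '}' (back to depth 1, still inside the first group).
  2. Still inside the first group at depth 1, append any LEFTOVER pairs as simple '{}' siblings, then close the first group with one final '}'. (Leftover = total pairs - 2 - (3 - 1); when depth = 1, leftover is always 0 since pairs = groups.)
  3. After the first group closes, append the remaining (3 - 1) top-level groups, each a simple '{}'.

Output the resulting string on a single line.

Answer: {{}{}{}{}{}}{}{}

Derivation:
Spec: pairs=8 depth=2 groups=3
Leftover pairs = 8 - 2 - (3-1) = 4
First group: deep chain of depth 2 + 4 sibling pairs
Remaining 2 groups: simple '{}' each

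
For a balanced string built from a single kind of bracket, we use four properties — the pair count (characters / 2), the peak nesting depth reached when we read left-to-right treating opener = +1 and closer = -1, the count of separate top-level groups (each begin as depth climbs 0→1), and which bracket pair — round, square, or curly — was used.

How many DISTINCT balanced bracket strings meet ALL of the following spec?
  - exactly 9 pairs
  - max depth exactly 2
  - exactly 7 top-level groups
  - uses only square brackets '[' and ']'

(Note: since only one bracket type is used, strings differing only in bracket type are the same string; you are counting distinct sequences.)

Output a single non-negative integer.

Spec: pairs=9 depth=2 groups=7
Count(depth <= 2) = 28
Count(depth <= 1) = 0
Count(depth == 2) = 28 - 0 = 28

Answer: 28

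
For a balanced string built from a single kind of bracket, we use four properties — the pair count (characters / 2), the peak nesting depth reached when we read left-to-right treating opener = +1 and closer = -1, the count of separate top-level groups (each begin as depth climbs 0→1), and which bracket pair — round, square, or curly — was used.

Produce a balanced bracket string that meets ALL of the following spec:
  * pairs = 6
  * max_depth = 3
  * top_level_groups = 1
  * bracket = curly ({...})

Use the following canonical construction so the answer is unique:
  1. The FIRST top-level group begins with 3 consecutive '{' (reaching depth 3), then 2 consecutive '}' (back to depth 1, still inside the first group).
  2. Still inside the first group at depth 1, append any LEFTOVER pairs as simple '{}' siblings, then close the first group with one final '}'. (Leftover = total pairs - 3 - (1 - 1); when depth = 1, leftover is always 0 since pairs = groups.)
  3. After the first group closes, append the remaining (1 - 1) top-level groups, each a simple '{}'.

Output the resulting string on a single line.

Spec: pairs=6 depth=3 groups=1
Leftover pairs = 6 - 3 - (1-1) = 3
First group: deep chain of depth 3 + 3 sibling pairs
Remaining 0 groups: simple '{}' each

Answer: {{{}}{}{}{}}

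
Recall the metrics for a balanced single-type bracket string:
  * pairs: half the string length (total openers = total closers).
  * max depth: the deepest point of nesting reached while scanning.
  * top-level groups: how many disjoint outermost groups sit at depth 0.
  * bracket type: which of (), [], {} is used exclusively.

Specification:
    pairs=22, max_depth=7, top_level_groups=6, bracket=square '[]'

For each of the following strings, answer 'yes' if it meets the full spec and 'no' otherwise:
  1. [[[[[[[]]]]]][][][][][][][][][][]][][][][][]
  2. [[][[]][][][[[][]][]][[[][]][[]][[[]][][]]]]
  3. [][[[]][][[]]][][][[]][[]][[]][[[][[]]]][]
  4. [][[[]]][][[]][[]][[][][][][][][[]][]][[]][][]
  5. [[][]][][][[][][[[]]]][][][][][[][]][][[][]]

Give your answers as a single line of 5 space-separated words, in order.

Answer: yes no no no no

Derivation:
String 1 '[[[[[[[]]]]]][][][][][][][][][][]][][][][][]': depth seq [1 2 3 4 5 6 7 6 5 4 3 2 1 2 1 2 1 2 1 2 1 2 1 2 1 2 1 2 1 2 1 2 1 0 1 0 1 0 1 0 1 0 1 0]
  -> pairs=22 depth=7 groups=6 -> yes
String 2 '[[][[]][][][[[][]][]][[[][]][[]][[[]][][]]]]': depth seq [1 2 1 2 3 2 1 2 1 2 1 2 3 4 3 4 3 2 3 2 1 2 3 4 3 4 3 2 3 4 3 2 3 4 5 4 3 4 3 4 3 2 1 0]
  -> pairs=22 depth=5 groups=1 -> no
String 3 '[][[[]][][[]]][][][[]][[]][[]][[[][[]]]][]': depth seq [1 0 1 2 3 2 1 2 1 2 3 2 1 0 1 0 1 0 1 2 1 0 1 2 1 0 1 2 1 0 1 2 3 2 3 4 3 2 1 0 1 0]
  -> pairs=21 depth=4 groups=9 -> no
String 4 '[][[[]]][][[]][[]][[][][][][][][[]][]][[]][][]': depth seq [1 0 1 2 3 2 1 0 1 0 1 2 1 0 1 2 1 0 1 2 1 2 1 2 1 2 1 2 1 2 1 2 3 2 1 2 1 0 1 2 1 0 1 0 1 0]
  -> pairs=23 depth=3 groups=9 -> no
String 5 '[[][]][][][[][][[[]]]][][][][][[][]][][[][]]': depth seq [1 2 1 2 1 0 1 0 1 0 1 2 1 2 1 2 3 4 3 2 1 0 1 0 1 0 1 0 1 0 1 2 1 2 1 0 1 0 1 2 1 2 1 0]
  -> pairs=22 depth=4 groups=11 -> no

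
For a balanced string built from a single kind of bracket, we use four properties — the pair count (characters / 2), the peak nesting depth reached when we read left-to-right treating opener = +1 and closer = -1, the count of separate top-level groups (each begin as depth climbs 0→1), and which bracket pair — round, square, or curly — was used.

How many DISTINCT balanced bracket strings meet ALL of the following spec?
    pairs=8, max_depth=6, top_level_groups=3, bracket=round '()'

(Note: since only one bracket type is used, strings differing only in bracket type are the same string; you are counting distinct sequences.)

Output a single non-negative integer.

Spec: pairs=8 depth=6 groups=3
Count(depth <= 6) = 297
Count(depth <= 5) = 294
Count(depth == 6) = 297 - 294 = 3

Answer: 3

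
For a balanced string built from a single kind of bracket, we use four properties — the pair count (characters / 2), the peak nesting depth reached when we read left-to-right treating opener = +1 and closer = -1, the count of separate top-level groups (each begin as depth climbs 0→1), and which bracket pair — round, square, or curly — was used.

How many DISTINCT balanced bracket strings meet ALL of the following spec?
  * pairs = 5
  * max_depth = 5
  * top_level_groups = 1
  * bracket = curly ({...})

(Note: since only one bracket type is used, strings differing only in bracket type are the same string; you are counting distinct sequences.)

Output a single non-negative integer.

Answer: 1

Derivation:
Spec: pairs=5 depth=5 groups=1
Count(depth <= 5) = 14
Count(depth <= 4) = 13
Count(depth == 5) = 14 - 13 = 1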